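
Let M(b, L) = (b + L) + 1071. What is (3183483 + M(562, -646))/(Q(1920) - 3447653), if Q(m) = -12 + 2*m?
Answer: -636894/688765 ≈ -0.92469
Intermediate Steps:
M(b, L) = 1071 + L + b (M(b, L) = (L + b) + 1071 = 1071 + L + b)
(3183483 + M(562, -646))/(Q(1920) - 3447653) = (3183483 + (1071 - 646 + 562))/((-12 + 2*1920) - 3447653) = (3183483 + 987)/((-12 + 3840) - 3447653) = 3184470/(3828 - 3447653) = 3184470/(-3443825) = 3184470*(-1/3443825) = -636894/688765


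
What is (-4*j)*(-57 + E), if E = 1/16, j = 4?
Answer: 911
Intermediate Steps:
E = 1/16 ≈ 0.062500
(-4*j)*(-57 + E) = (-4*4)*(-57 + 1/16) = -16*(-911/16) = 911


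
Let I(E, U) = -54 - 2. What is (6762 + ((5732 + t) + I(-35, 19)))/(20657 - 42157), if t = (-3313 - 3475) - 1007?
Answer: -4643/21500 ≈ -0.21595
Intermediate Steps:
I(E, U) = -56
t = -7795 (t = -6788 - 1007 = -7795)
(6762 + ((5732 + t) + I(-35, 19)))/(20657 - 42157) = (6762 + ((5732 - 7795) - 56))/(20657 - 42157) = (6762 + (-2063 - 56))/(-21500) = (6762 - 2119)*(-1/21500) = 4643*(-1/21500) = -4643/21500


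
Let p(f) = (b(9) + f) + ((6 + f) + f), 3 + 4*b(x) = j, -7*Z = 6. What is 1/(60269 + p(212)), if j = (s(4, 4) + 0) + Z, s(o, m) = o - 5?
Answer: 14/852737 ≈ 1.6418e-5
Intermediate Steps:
s(o, m) = -5 + o
Z = -6/7 (Z = -⅐*6 = -6/7 ≈ -0.85714)
j = -13/7 (j = ((-5 + 4) + 0) - 6/7 = (-1 + 0) - 6/7 = -1 - 6/7 = -13/7 ≈ -1.8571)
b(x) = -17/14 (b(x) = -¾ + (¼)*(-13/7) = -¾ - 13/28 = -17/14)
p(f) = 67/14 + 3*f (p(f) = (-17/14 + f) + ((6 + f) + f) = (-17/14 + f) + (6 + 2*f) = 67/14 + 3*f)
1/(60269 + p(212)) = 1/(60269 + (67/14 + 3*212)) = 1/(60269 + (67/14 + 636)) = 1/(60269 + 8971/14) = 1/(852737/14) = 14/852737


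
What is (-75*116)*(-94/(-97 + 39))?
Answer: -14100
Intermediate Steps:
(-75*116)*(-94/(-97 + 39)) = -(-817800)/(-58) = -(-817800)*(-1)/58 = -8700*47/29 = -14100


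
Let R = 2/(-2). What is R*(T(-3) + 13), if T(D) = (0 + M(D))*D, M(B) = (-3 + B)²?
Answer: 95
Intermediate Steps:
T(D) = D*(-3 + D)² (T(D) = (0 + (-3 + D)²)*D = (-3 + D)²*D = D*(-3 + D)²)
R = -1 (R = 2*(-½) = -1)
R*(T(-3) + 13) = -(-3*(-3 - 3)² + 13) = -(-3*(-6)² + 13) = -(-3*36 + 13) = -(-108 + 13) = -1*(-95) = 95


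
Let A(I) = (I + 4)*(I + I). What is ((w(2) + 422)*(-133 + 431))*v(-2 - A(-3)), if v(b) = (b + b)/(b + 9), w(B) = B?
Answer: 1010816/13 ≈ 77755.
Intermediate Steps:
A(I) = 2*I*(4 + I) (A(I) = (4 + I)*(2*I) = 2*I*(4 + I))
v(b) = 2*b/(9 + b) (v(b) = (2*b)/(9 + b) = 2*b/(9 + b))
((w(2) + 422)*(-133 + 431))*v(-2 - A(-3)) = ((2 + 422)*(-133 + 431))*(2*(-2 - 2*(-3)*(4 - 3))/(9 + (-2 - 2*(-3)*(4 - 3)))) = (424*298)*(2*(-2 - 2*(-3))/(9 + (-2 - 2*(-3)))) = 126352*(2*(-2 - 1*(-6))/(9 + (-2 - 1*(-6)))) = 126352*(2*(-2 + 6)/(9 + (-2 + 6))) = 126352*(2*4/(9 + 4)) = 126352*(2*4/13) = 126352*(2*4*(1/13)) = 126352*(8/13) = 1010816/13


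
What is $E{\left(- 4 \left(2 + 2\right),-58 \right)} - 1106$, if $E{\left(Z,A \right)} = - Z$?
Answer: $-1090$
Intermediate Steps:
$E{\left(- 4 \left(2 + 2\right),-58 \right)} - 1106 = - \left(-4\right) \left(2 + 2\right) - 1106 = - \left(-4\right) 4 - 1106 = \left(-1\right) \left(-16\right) - 1106 = 16 - 1106 = -1090$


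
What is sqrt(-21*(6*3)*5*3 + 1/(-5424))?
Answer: I*sqrt(10425633459)/1356 ≈ 75.299*I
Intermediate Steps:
sqrt(-21*(6*3)*5*3 + 1/(-5424)) = sqrt(-21*18*5*3 - 1/5424) = sqrt(-1890*3 - 1/5424) = sqrt(-21*270 - 1/5424) = sqrt(-5670 - 1/5424) = sqrt(-30754081/5424) = I*sqrt(10425633459)/1356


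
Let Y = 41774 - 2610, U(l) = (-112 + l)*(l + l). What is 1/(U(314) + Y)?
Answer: 1/166020 ≈ 6.0234e-6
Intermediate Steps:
U(l) = 2*l*(-112 + l) (U(l) = (-112 + l)*(2*l) = 2*l*(-112 + l))
Y = 39164
1/(U(314) + Y) = 1/(2*314*(-112 + 314) + 39164) = 1/(2*314*202 + 39164) = 1/(126856 + 39164) = 1/166020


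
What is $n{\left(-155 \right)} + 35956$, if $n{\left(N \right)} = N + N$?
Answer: $35646$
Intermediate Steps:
$n{\left(N \right)} = 2 N$
$n{\left(-155 \right)} + 35956 = 2 \left(-155\right) + 35956 = -310 + 35956 = 35646$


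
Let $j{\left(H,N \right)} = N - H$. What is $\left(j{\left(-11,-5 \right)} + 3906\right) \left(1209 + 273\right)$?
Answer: $5797584$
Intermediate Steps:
$\left(j{\left(-11,-5 \right)} + 3906\right) \left(1209 + 273\right) = \left(\left(-5 - -11\right) + 3906\right) \left(1209 + 273\right) = \left(\left(-5 + 11\right) + 3906\right) 1482 = \left(6 + 3906\right) 1482 = 3912 \cdot 1482 = 5797584$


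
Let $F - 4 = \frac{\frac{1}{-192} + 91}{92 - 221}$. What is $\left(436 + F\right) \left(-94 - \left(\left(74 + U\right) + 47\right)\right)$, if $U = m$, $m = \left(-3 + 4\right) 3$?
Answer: $- \frac{1185968941}{12384} \approx -95766.0$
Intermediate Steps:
$m = 3$ ($m = 1 \cdot 3 = 3$)
$U = 3$
$F = \frac{81601}{24768}$ ($F = 4 + \frac{\frac{1}{-192} + 91}{92 - 221} = 4 + \frac{- \frac{1}{192} + 91}{-129} = 4 + \frac{17471}{192} \left(- \frac{1}{129}\right) = 4 - \frac{17471}{24768} = \frac{81601}{24768} \approx 3.2946$)
$\left(436 + F\right) \left(-94 - \left(\left(74 + U\right) + 47\right)\right) = \left(436 + \frac{81601}{24768}\right) \left(-94 - \left(\left(74 + 3\right) + 47\right)\right) = \frac{10880449 \left(-94 - \left(77 + 47\right)\right)}{24768} = \frac{10880449 \left(-94 - 124\right)}{24768} = \frac{10880449}{24768} \left(-218\right) = - \frac{1185968941}{12384}$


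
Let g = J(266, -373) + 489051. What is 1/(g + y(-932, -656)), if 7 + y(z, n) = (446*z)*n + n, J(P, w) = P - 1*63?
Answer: 1/273169423 ≈ 3.6607e-9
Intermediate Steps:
J(P, w) = -63 + P (J(P, w) = P - 63 = -63 + P)
g = 489254 (g = (-63 + 266) + 489051 = 203 + 489051 = 489254)
y(z, n) = -7 + n + 446*n*z (y(z, n) = -7 + ((446*z)*n + n) = -7 + (446*n*z + n) = -7 + (n + 446*n*z) = -7 + n + 446*n*z)
1/(g + y(-932, -656)) = 1/(489254 + (-7 - 656 + 446*(-656)*(-932))) = 1/(489254 + (-7 - 656 + 272680832)) = 1/(489254 + 272680169) = 1/273169423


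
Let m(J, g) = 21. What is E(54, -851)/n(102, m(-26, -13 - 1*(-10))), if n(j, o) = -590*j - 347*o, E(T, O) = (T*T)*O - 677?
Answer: 2482193/67467 ≈ 36.791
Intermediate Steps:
E(T, O) = -677 + O*T² (E(T, O) = T²*O - 677 = O*T² - 677 = -677 + O*T²)
E(54, -851)/n(102, m(-26, -13 - 1*(-10))) = (-677 - 851*54²)/(-590*102 - 347*21) = (-677 - 851*2916)/(-60180 - 7287) = (-677 - 2481516)/(-67467) = -2482193*(-1/67467) = 2482193/67467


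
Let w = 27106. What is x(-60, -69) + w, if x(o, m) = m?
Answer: 27037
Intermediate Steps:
x(-60, -69) + w = -69 + 27106 = 27037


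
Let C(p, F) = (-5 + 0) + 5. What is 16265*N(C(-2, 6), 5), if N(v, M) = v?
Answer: 0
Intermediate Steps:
C(p, F) = 0 (C(p, F) = -5 + 5 = 0)
16265*N(C(-2, 6), 5) = 16265*0 = 0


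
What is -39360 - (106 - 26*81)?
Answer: -37360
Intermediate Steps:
-39360 - (106 - 26*81) = -39360 - (106 - 2106) = -39360 - 1*(-2000) = -39360 + 2000 = -37360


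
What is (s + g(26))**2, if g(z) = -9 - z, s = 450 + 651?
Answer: 1136356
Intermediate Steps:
s = 1101
(s + g(26))**2 = (1101 + (-9 - 1*26))**2 = (1101 + (-9 - 26))**2 = (1101 - 35)**2 = 1066**2 = 1136356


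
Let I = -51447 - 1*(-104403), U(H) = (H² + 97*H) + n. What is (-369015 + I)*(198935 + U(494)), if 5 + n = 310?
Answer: -155246284446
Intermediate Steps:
n = 305 (n = -5 + 310 = 305)
U(H) = 305 + H² + 97*H (U(H) = (H² + 97*H) + 305 = 305 + H² + 97*H)
I = 52956 (I = -51447 + 104403 = 52956)
(-369015 + I)*(198935 + U(494)) = (-369015 + 52956)*(198935 + (305 + 494² + 97*494)) = -316059*(198935 + (305 + 244036 + 47918)) = -316059*(198935 + 292259) = -316059*491194 = -155246284446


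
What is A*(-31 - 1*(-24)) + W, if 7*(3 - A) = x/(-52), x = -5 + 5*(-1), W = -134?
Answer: -4025/26 ≈ -154.81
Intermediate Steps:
x = -10 (x = -5 - 5 = -10)
A = 541/182 (A = 3 - (-10)/(7*(-52)) = 3 - (-10)*(-1)/(7*52) = 3 - ⅐*5/26 = 3 - 5/182 = 541/182 ≈ 2.9725)
A*(-31 - 1*(-24)) + W = 541*(-31 - 1*(-24))/182 - 134 = 541*(-31 + 24)/182 - 134 = (541/182)*(-7) - 134 = -541/26 - 134 = -4025/26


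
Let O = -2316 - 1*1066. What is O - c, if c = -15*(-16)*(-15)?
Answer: 218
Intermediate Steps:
O = -3382 (O = -2316 - 1066 = -3382)
c = -3600 (c = 240*(-15) = -3600)
O - c = -3382 - 1*(-3600) = -3382 + 3600 = 218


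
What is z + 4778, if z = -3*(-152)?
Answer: 5234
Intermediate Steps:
z = 456
z + 4778 = 456 + 4778 = 5234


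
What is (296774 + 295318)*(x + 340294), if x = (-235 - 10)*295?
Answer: 158691905748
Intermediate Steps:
x = -72275 (x = -245*295 = -72275)
(296774 + 295318)*(x + 340294) = (296774 + 295318)*(-72275 + 340294) = 592092*268019 = 158691905748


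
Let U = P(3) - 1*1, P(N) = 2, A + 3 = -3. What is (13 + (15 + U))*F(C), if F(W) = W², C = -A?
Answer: 1044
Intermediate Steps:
A = -6 (A = -3 - 3 = -6)
U = 1 (U = 2 - 1*1 = 2 - 1 = 1)
C = 6 (C = -1*(-6) = 6)
(13 + (15 + U))*F(C) = (13 + (15 + 1))*6² = (13 + 16)*36 = 29*36 = 1044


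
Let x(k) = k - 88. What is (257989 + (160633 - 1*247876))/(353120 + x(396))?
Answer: 85373/176714 ≈ 0.48311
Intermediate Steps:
x(k) = -88 + k
(257989 + (160633 - 1*247876))/(353120 + x(396)) = (257989 + (160633 - 1*247876))/(353120 + (-88 + 396)) = (257989 + (160633 - 247876))/(353120 + 308) = (257989 - 87243)/353428 = 170746*(1/353428) = 85373/176714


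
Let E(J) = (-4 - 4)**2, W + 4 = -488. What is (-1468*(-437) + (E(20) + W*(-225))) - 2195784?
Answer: -1443504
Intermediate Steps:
W = -492 (W = -4 - 488 = -492)
E(J) = 64 (E(J) = (-8)**2 = 64)
(-1468*(-437) + (E(20) + W*(-225))) - 2195784 = (-1468*(-437) + (64 - 492*(-225))) - 2195784 = (641516 + (64 + 110700)) - 2195784 = (641516 + 110764) - 2195784 = 752280 - 2195784 = -1443504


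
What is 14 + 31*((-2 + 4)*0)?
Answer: 14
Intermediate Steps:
14 + 31*((-2 + 4)*0) = 14 + 31*(2*0) = 14 + 31*0 = 14 + 0 = 14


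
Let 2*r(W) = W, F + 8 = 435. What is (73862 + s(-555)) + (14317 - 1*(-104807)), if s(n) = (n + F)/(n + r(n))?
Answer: 321321946/1665 ≈ 1.9299e+5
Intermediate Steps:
F = 427 (F = -8 + 435 = 427)
r(W) = W/2
s(n) = 2*(427 + n)/(3*n) (s(n) = (n + 427)/(n + n/2) = (427 + n)/((3*n/2)) = (427 + n)*(2/(3*n)) = 2*(427 + n)/(3*n))
(73862 + s(-555)) + (14317 - 1*(-104807)) = (73862 + (2/3)*(427 - 555)/(-555)) + (14317 - 1*(-104807)) = (73862 + (2/3)*(-1/555)*(-128)) + (14317 + 104807) = (73862 + 256/1665) + 119124 = 122980486/1665 + 119124 = 321321946/1665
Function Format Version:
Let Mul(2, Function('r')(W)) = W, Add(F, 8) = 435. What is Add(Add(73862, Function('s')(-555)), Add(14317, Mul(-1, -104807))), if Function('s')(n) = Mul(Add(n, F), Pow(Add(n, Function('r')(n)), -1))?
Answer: Rational(321321946, 1665) ≈ 1.9299e+5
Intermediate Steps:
F = 427 (F = Add(-8, 435) = 427)
Function('r')(W) = Mul(Rational(1, 2), W)
Function('s')(n) = Mul(Rational(2, 3), Pow(n, -1), Add(427, n)) (Function('s')(n) = Mul(Add(n, 427), Pow(Add(n, Mul(Rational(1, 2), n)), -1)) = Mul(Add(427, n), Pow(Mul(Rational(3, 2), n), -1)) = Mul(Add(427, n), Mul(Rational(2, 3), Pow(n, -1))) = Mul(Rational(2, 3), Pow(n, -1), Add(427, n)))
Add(Add(73862, Function('s')(-555)), Add(14317, Mul(-1, -104807))) = Add(Add(73862, Mul(Rational(2, 3), Pow(-555, -1), Add(427, -555))), Add(14317, Mul(-1, -104807))) = Add(Add(73862, Mul(Rational(2, 3), Rational(-1, 555), -128)), Add(14317, 104807)) = Add(Add(73862, Rational(256, 1665)), 119124) = Add(Rational(122980486, 1665), 119124) = Rational(321321946, 1665)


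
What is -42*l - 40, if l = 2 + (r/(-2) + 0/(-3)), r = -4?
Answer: -208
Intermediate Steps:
l = 4 (l = 2 + (-4/(-2) + 0/(-3)) = 2 + (-4*(-½) + 0*(-⅓)) = 2 + (2 + 0) = 2 + 2 = 4)
-42*l - 40 = -42*4 - 40 = -168 - 40 = -208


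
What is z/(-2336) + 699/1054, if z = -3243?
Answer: 2525493/1231072 ≈ 2.0515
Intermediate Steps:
z/(-2336) + 699/1054 = -3243/(-2336) + 699/1054 = -3243*(-1/2336) + 699*(1/1054) = 3243/2336 + 699/1054 = 2525493/1231072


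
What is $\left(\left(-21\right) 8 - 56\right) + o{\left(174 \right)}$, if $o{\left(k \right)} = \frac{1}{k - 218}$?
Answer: $- \frac{9857}{44} \approx -224.02$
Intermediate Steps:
$o{\left(k \right)} = \frac{1}{-218 + k}$
$\left(\left(-21\right) 8 - 56\right) + o{\left(174 \right)} = \left(\left(-21\right) 8 - 56\right) + \frac{1}{-218 + 174} = \left(-168 - 56\right) + \frac{1}{-44} = -224 - \frac{1}{44} = - \frac{9857}{44}$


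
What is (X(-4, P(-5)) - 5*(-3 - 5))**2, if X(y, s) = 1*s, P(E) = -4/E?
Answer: 41616/25 ≈ 1664.6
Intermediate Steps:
X(y, s) = s
(X(-4, P(-5)) - 5*(-3 - 5))**2 = (-4/(-5) - 5*(-3 - 5))**2 = (-4*(-1/5) - 5*(-8))**2 = (4/5 + 40)**2 = (204/5)**2 = 41616/25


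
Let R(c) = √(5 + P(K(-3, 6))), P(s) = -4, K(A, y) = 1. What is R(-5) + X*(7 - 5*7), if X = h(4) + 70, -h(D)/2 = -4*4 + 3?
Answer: -2687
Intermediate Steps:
h(D) = 26 (h(D) = -2*(-4*4 + 3) = -2*(-16 + 3) = -2*(-13) = 26)
R(c) = 1 (R(c) = √(5 - 4) = √1 = 1)
X = 96 (X = 26 + 70 = 96)
R(-5) + X*(7 - 5*7) = 1 + 96*(7 - 5*7) = 1 + 96*(7 - 35) = 1 + 96*(-28) = 1 - 2688 = -2687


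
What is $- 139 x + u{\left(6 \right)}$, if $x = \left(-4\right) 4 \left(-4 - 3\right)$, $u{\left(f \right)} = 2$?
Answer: $-15566$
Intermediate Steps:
$x = 112$ ($x = - 16 \left(-4 - 3\right) = \left(-16\right) \left(-7\right) = 112$)
$- 139 x + u{\left(6 \right)} = \left(-139\right) 112 + 2 = -15568 + 2 = -15566$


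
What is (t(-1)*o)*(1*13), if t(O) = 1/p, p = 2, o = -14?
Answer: -91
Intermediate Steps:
t(O) = 1/2
(t(-1)*o)*(1*13) = ((1/2)*(-14))*(1*13) = -7*13 = -91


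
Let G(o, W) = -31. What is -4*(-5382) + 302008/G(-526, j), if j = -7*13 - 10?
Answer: 365360/31 ≈ 11786.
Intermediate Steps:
j = -101 (j = -91 - 10 = -101)
-4*(-5382) + 302008/G(-526, j) = -4*(-5382) + 302008/(-31) = 21528 + 302008*(-1/31) = 21528 - 302008/31 = 365360/31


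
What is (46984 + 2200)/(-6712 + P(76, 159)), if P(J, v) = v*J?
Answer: 12296/1343 ≈ 9.1556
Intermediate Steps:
P(J, v) = J*v
(46984 + 2200)/(-6712 + P(76, 159)) = (46984 + 2200)/(-6712 + 76*159) = 49184/(-6712 + 12084) = 49184/5372 = 49184*(1/5372) = 12296/1343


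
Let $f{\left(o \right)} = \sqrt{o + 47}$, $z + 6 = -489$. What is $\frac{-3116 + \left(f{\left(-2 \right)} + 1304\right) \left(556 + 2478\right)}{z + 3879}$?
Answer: $\frac{329435}{282} + \frac{1517 \sqrt{5}}{564} \approx 1174.2$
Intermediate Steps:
$z = -495$ ($z = -6 - 489 = -495$)
$f{\left(o \right)} = \sqrt{47 + o}$
$\frac{-3116 + \left(f{\left(-2 \right)} + 1304\right) \left(556 + 2478\right)}{z + 3879} = \frac{-3116 + \left(\sqrt{47 - 2} + 1304\right) \left(556 + 2478\right)}{-495 + 3879} = \frac{-3116 + \left(\sqrt{45} + 1304\right) 3034}{3384} = \left(-3116 + \left(3 \sqrt{5} + 1304\right) 3034\right) \frac{1}{3384} = \left(-3116 + \left(1304 + 3 \sqrt{5}\right) 3034\right) \frac{1}{3384} = \left(-3116 + \left(3956336 + 9102 \sqrt{5}\right)\right) \frac{1}{3384} = \left(3953220 + 9102 \sqrt{5}\right) \frac{1}{3384} = \frac{329435}{282} + \frac{1517 \sqrt{5}}{564}$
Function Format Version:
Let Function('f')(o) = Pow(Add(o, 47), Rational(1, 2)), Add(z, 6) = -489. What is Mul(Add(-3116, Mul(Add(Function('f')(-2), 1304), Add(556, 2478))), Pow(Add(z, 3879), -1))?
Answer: Add(Rational(329435, 282), Mul(Rational(1517, 564), Pow(5, Rational(1, 2)))) ≈ 1174.2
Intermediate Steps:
z = -495 (z = Add(-6, -489) = -495)
Function('f')(o) = Pow(Add(47, o), Rational(1, 2))
Mul(Add(-3116, Mul(Add(Function('f')(-2), 1304), Add(556, 2478))), Pow(Add(z, 3879), -1)) = Mul(Add(-3116, Mul(Add(Pow(Add(47, -2), Rational(1, 2)), 1304), Add(556, 2478))), Pow(Add(-495, 3879), -1)) = Mul(Add(-3116, Mul(Add(Pow(45, Rational(1, 2)), 1304), 3034)), Pow(3384, -1)) = Mul(Add(-3116, Mul(Add(Mul(3, Pow(5, Rational(1, 2))), 1304), 3034)), Rational(1, 3384)) = Mul(Add(-3116, Mul(Add(1304, Mul(3, Pow(5, Rational(1, 2)))), 3034)), Rational(1, 3384)) = Mul(Add(-3116, Add(3956336, Mul(9102, Pow(5, Rational(1, 2))))), Rational(1, 3384)) = Mul(Add(3953220, Mul(9102, Pow(5, Rational(1, 2)))), Rational(1, 3384)) = Add(Rational(329435, 282), Mul(Rational(1517, 564), Pow(5, Rational(1, 2))))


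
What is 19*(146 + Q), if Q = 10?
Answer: 2964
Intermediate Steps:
19*(146 + Q) = 19*(146 + 10) = 19*156 = 2964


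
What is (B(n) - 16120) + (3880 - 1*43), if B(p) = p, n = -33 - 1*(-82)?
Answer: -12234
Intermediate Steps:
n = 49 (n = -33 + 82 = 49)
(B(n) - 16120) + (3880 - 1*43) = (49 - 16120) + (3880 - 1*43) = -16071 + (3880 - 43) = -16071 + 3837 = -12234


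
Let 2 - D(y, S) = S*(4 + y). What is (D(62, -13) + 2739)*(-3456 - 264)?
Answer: -13388280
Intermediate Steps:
D(y, S) = 2 - S*(4 + y)
(D(62, -13) + 2739)*(-3456 - 264) = ((2 - 4*(-13) - 1*(-13)*62) + 2739)*(-3456 - 264) = ((2 + 52 + 806) + 2739)*(-3720) = (860 + 2739)*(-3720) = 3599*(-3720) = -13388280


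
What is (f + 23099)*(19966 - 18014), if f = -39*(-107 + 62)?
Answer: 48515008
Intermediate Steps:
f = 1755 (f = -39*(-45) = 1755)
(f + 23099)*(19966 - 18014) = (1755 + 23099)*(19966 - 18014) = 24854*1952 = 48515008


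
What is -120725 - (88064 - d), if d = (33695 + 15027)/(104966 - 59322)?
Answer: -4764958197/22822 ≈ -2.0879e+5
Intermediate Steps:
d = 24361/22822 (d = 48722/45644 = 48722*(1/45644) = 24361/22822 ≈ 1.0674)
-120725 - (88064 - d) = -120725 - (88064 - 1*24361/22822) = -120725 - (88064 - 24361/22822) = -120725 - 1*2009772247/22822 = -120725 - 2009772247/22822 = -4764958197/22822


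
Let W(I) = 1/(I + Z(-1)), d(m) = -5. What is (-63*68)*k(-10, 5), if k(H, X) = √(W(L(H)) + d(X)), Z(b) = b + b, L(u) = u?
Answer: -714*I*√183 ≈ -9658.8*I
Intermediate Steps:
Z(b) = 2*b
W(I) = 1/(-2 + I) (W(I) = 1/(I + 2*(-1)) = 1/(I - 2) = 1/(-2 + I))
k(H, X) = √(-5 + 1/(-2 + H)) (k(H, X) = √(1/(-2 + H) - 5) = √(-5 + 1/(-2 + H)))
(-63*68)*k(-10, 5) = (-63*68)*√((11 - 5*(-10))/(-2 - 10)) = -4284*√(11 + 50)*(I*√3/6) = -4284*I*√183/6 = -714*I*√183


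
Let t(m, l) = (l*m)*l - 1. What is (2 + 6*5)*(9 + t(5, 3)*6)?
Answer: 8736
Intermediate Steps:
t(m, l) = -1 + m*l² (t(m, l) = m*l² - 1 = -1 + m*l²)
(2 + 6*5)*(9 + t(5, 3)*6) = (2 + 6*5)*(9 + (-1 + 5*3²)*6) = (2 + 30)*(9 + (-1 + 5*9)*6) = 32*(9 + (-1 + 45)*6) = 32*(9 + 44*6) = 32*(9 + 264) = 32*273 = 8736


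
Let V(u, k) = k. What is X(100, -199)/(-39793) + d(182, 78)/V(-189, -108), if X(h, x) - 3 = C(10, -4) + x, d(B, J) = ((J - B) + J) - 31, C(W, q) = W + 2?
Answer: 762691/1432548 ≈ 0.53240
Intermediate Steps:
C(W, q) = 2 + W
d(B, J) = -31 - B + 2*J (d(B, J) = (-B + 2*J) - 31 = -31 - B + 2*J)
X(h, x) = 15 + x (X(h, x) = 3 + ((2 + 10) + x) = 3 + (12 + x) = 15 + x)
X(100, -199)/(-39793) + d(182, 78)/V(-189, -108) = (15 - 199)/(-39793) + (-31 - 1*182 + 2*78)/(-108) = -184*(-1/39793) + (-31 - 182 + 156)*(-1/108) = 184/39793 - 57*(-1/108) = 184/39793 + 19/36 = 762691/1432548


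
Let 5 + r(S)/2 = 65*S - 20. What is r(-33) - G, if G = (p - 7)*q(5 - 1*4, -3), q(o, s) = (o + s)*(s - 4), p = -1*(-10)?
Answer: -4382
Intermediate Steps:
p = 10
q(o, s) = (-4 + s)*(o + s) (q(o, s) = (o + s)*(-4 + s) = (-4 + s)*(o + s))
r(S) = -50 + 130*S (r(S) = -10 + 2*(65*S - 20) = -10 + 2*(-20 + 65*S) = -10 + (-40 + 130*S) = -50 + 130*S)
G = 42 (G = (10 - 7)*((-3)² - 4*(5 - 1*4) - 4*(-3) + (5 - 1*4)*(-3)) = 3*(9 - 4*(5 - 4) + 12 + (5 - 4)*(-3)) = 3*(9 - 4*1 + 12 + 1*(-3)) = 3*(9 - 4 + 12 - 3) = 3*14 = 42)
r(-33) - G = (-50 + 130*(-33)) - 1*42 = (-50 - 4290) - 42 = -4340 - 42 = -4382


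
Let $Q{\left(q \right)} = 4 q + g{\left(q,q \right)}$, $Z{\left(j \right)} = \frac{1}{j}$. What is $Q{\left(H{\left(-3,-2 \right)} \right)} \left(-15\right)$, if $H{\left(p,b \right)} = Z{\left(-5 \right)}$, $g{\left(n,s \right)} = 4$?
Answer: $-48$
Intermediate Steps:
$H{\left(p,b \right)} = - \frac{1}{5}$ ($H{\left(p,b \right)} = \frac{1}{-5} = - \frac{1}{5}$)
$Q{\left(q \right)} = 4 + 4 q$ ($Q{\left(q \right)} = 4 q + 4 = 4 + 4 q$)
$Q{\left(H{\left(-3,-2 \right)} \right)} \left(-15\right) = \left(4 + 4 \left(- \frac{1}{5}\right)\right) \left(-15\right) = \left(4 - \frac{4}{5}\right) \left(-15\right) = \frac{16}{5} \left(-15\right) = -48$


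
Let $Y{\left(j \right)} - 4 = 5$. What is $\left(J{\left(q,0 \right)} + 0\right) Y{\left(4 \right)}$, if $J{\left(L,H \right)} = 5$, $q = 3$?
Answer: $45$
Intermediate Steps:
$Y{\left(j \right)} = 9$ ($Y{\left(j \right)} = 4 + 5 = 9$)
$\left(J{\left(q,0 \right)} + 0\right) Y{\left(4 \right)} = \left(5 + 0\right) 9 = 5 \cdot 9 = 45$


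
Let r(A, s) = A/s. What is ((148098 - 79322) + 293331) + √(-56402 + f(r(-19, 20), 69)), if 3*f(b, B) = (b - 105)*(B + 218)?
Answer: 362107 + I*√59884095/30 ≈ 3.6211e+5 + 257.95*I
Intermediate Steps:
f(b, B) = (-105 + b)*(218 + B)/3 (f(b, B) = ((b - 105)*(B + 218))/3 = ((-105 + b)*(218 + B))/3 = (-105 + b)*(218 + B)/3)
((148098 - 79322) + 293331) + √(-56402 + f(r(-19, 20), 69)) = ((148098 - 79322) + 293331) + √(-56402 + (-7630 - 35*69 + 218*(-19/20)/3 + (⅓)*69*(-19/20))) = (68776 + 293331) + √(-56402 + (-7630 - 2415 + 218*(-19*1/20)/3 + (⅓)*69*(-19*1/20))) = 362107 + √(-56402 + (-7630 - 2415 + (218/3)*(-19/20) + (⅓)*69*(-19/20))) = 362107 + √(-56402 + (-7630 - 2415 - 2071/30 - 437/20)) = 362107 + √(-56402 - 608153/60) = 362107 + √(-3992273/60) = 362107 + I*√59884095/30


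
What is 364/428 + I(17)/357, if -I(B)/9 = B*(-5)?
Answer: 2242/749 ≈ 2.9933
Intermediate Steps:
I(B) = 45*B (I(B) = -9*B*(-5) = -(-45)*B = 45*B)
364/428 + I(17)/357 = 364/428 + (45*17)/357 = 364*(1/428) + 765*(1/357) = 91/107 + 15/7 = 2242/749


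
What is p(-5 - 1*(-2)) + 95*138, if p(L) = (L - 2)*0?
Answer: 13110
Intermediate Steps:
p(L) = 0 (p(L) = (-2 + L)*0 = 0)
p(-5 - 1*(-2)) + 95*138 = 0 + 95*138 = 0 + 13110 = 13110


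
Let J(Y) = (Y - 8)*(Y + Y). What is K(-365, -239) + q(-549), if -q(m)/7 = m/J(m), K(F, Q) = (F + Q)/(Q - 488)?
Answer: 677945/809878 ≈ 0.83710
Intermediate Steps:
K(F, Q) = (F + Q)/(-488 + Q)
J(Y) = 2*Y*(-8 + Y) (J(Y) = (-8 + Y)*(2*Y) = 2*Y*(-8 + Y))
q(m) = -7/(2*(-8 + m)) (q(m) = -7*m/(2*m*(-8 + m)) = -7*m*1/(2*m*(-8 + m)) = -7/(2*(-8 + m)))
K(-365, -239) + q(-549) = (-365 - 239)/(-488 - 239) - 7/(-16 + 2*(-549)) = -604/(-727) - 7/(-16 - 1098) = -1/727*(-604) - 7/(-1114) = 604/727 - 7*(-1/1114) = 604/727 + 7/1114 = 677945/809878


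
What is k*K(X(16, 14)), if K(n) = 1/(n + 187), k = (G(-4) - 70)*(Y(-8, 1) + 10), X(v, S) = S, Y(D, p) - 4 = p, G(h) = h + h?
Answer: -390/67 ≈ -5.8209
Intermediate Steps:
G(h) = 2*h
Y(D, p) = 4 + p
k = -1170 (k = (2*(-4) - 70)*((4 + 1) + 10) = (-8 - 70)*(5 + 10) = -78*15 = -1170)
K(n) = 1/(187 + n)
k*K(X(16, 14)) = -1170/(187 + 14) = -1170/201 = -1170*1/201 = -390/67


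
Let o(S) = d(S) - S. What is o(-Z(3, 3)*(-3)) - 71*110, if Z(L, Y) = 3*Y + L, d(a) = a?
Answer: -7810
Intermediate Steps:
Z(L, Y) = L + 3*Y
o(S) = 0 (o(S) = S - S = 0)
o(-Z(3, 3)*(-3)) - 71*110 = 0 - 71*110 = 0 - 7810 = -7810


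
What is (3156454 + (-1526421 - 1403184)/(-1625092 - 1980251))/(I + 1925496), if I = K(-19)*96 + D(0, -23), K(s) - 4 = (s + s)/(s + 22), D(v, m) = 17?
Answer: 541909631587/330435008123 ≈ 1.6400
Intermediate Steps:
K(s) = 4 + 2*s/(22 + s) (K(s) = 4 + (s + s)/(s + 22) = 4 + (2*s)/(22 + s) = 4 + 2*s/(22 + s))
I = -815 (I = (2*(44 + 3*(-19))/(22 - 19))*96 + 17 = (2*(44 - 57)/3)*96 + 17 = (2*(1/3)*(-13))*96 + 17 = -26/3*96 + 17 = -832 + 17 = -815)
(3156454 + (-1526421 - 1403184)/(-1625092 - 1980251))/(I + 1925496) = (3156454 + (-1526421 - 1403184)/(-1625092 - 1980251))/(-815 + 1925496) = (3156454 - 2929605/(-3605343))/1924681 = (3156454 - 2929605*(-1/3605343))*(1/1924681) = (3156454 + 139505/171683)*(1/1924681) = (541909631587/171683)*(1/1924681) = 541909631587/330435008123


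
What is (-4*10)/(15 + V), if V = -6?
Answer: -40/9 ≈ -4.4444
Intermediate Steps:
(-4*10)/(15 + V) = (-4*10)/(15 - 6) = -40/9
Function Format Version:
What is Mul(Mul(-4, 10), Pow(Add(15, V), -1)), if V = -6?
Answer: Rational(-40, 9) ≈ -4.4444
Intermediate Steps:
Mul(Mul(-4, 10), Pow(Add(15, V), -1)) = Mul(Mul(-4, 10), Pow(Add(15, -6), -1)) = Mul(-40, Pow(9, -1)) = Mul(-40, Rational(1, 9)) = Rational(-40, 9)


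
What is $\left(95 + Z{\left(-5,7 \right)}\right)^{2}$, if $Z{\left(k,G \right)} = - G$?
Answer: $7744$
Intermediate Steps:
$\left(95 + Z{\left(-5,7 \right)}\right)^{2} = \left(95 - 7\right)^{2} = 88^{2} = 7744$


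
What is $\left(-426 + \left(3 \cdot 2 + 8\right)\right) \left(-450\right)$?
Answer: $185400$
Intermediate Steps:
$\left(-426 + \left(3 \cdot 2 + 8\right)\right) \left(-450\right) = \left(-426 + \left(6 + 8\right)\right) \left(-450\right) = \left(-426 + 14\right) \left(-450\right) = \left(-412\right) \left(-450\right) = 185400$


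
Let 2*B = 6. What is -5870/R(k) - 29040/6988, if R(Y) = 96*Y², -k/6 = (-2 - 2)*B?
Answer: -1811647765/434709504 ≈ -4.1675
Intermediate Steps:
B = 3 (B = (½)*6 = 3)
k = 72 (k = -6*(-2 - 2)*3 = -(-24)*3 = -6*(-12) = 72)
-5870/R(k) - 29040/6988 = -5870/(96*72²) - 29040/6988 = -5870/(96*5184) - 29040*1/6988 = -5870/497664 - 7260/1747 = -5870*1/497664 - 7260/1747 = -2935/248832 - 7260/1747 = -1811647765/434709504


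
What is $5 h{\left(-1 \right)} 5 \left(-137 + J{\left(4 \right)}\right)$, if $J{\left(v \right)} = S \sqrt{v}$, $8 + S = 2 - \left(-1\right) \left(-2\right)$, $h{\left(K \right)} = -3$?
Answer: $11475$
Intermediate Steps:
$S = -8$ ($S = -8 + \left(2 - \left(-1\right) \left(-2\right)\right) = -8 + \left(2 - 2\right) = -8 + 0 = -8$)
$J{\left(v \right)} = - 8 \sqrt{v}$
$5 h{\left(-1 \right)} 5 \left(-137 + J{\left(4 \right)}\right) = 5 \left(-3\right) 5 \left(-137 - 8 \sqrt{4}\right) = \left(-15\right) 5 \left(-137 - 16\right) = - 75 \left(-137 - 16\right) = \left(-75\right) \left(-153\right) = 11475$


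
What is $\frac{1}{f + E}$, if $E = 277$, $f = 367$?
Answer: $\frac{1}{644} \approx 0.0015528$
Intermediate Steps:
$\frac{1}{f + E} = \frac{1}{367 + 277} = \frac{1}{644}$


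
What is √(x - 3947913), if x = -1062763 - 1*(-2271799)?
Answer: I*√2738877 ≈ 1655.0*I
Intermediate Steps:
x = 1209036 (x = -1062763 + 2271799 = 1209036)
√(x - 3947913) = √(1209036 - 3947913) = √(-2738877) = I*√2738877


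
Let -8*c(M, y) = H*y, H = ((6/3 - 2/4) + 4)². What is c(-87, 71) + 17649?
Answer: 556177/32 ≈ 17381.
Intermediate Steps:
H = 121/4 (H = ((6*(⅓) - 2*¼) + 4)² = ((2 - ½) + 4)² = (3/2 + 4)² = (11/2)² = 121/4 ≈ 30.250)
c(M, y) = -121*y/32
c(-87, 71) + 17649 = -121/32*71 + 17649 = -8591/32 + 17649 = 556177/32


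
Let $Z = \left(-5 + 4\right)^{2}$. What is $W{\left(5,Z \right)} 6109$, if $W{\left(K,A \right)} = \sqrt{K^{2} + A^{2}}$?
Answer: $6109 \sqrt{26} \approx 31150.0$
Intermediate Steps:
$Z = 1$ ($Z = \left(-1\right)^{2} = 1$)
$W{\left(K,A \right)} = \sqrt{A^{2} + K^{2}}$
$W{\left(5,Z \right)} 6109 = \sqrt{1^{2} + 5^{2}} \cdot 6109 = \sqrt{1 + 25} \cdot 6109 = \sqrt{26} \cdot 6109 = 6109 \sqrt{26}$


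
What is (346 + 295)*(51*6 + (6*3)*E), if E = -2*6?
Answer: 57690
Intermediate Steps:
E = -12
(346 + 295)*(51*6 + (6*3)*E) = (346 + 295)*(51*6 + (6*3)*(-12)) = 641*(306 + 18*(-12)) = 641*(306 - 216) = 641*90 = 57690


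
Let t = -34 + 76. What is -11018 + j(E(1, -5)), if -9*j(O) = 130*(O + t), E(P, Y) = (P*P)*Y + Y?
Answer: -103322/9 ≈ -11480.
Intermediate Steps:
t = 42
E(P, Y) = Y + Y*P² (E(P, Y) = P²*Y + Y = Y*P² + Y = Y + Y*P²)
j(O) = -1820/3 - 130*O/9 (j(O) = -130*(O + 42)/9 = -130*(42 + O)/9 = -(5460 + 130*O)/9 = -1820/3 - 130*O/9)
-11018 + j(E(1, -5)) = -11018 + (-1820/3 - (-650)*(1 + 1²)/9) = -11018 + (-1820/3 - (-650)*(1 + 1)/9) = -11018 + (-1820/3 - (-650)*2/9) = -11018 + (-1820/3 - 130/9*(-10)) = -11018 + (-1820/3 + 1300/9) = -11018 - 4160/9 = -103322/9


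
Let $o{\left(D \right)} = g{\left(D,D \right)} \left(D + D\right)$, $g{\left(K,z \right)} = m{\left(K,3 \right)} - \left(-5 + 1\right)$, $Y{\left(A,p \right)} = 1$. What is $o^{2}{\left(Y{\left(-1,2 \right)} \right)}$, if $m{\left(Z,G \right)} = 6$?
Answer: $400$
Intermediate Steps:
$g{\left(K,z \right)} = 10$ ($g{\left(K,z \right)} = 6 - \left(-5 + 1\right) = 6 - -4 = 6 + 4 = 10$)
$o{\left(D \right)} = 20 D$ ($o{\left(D \right)} = 10 \left(D + D\right) = 10 \cdot 2 D = 20 D$)
$o^{2}{\left(Y{\left(-1,2 \right)} \right)} = \left(20 \cdot 1\right)^{2} = 20^{2} = 400$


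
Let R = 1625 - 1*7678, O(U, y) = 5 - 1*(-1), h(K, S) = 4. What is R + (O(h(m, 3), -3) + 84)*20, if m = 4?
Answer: -4253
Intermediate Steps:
O(U, y) = 6 (O(U, y) = 5 + 1 = 6)
R = -6053 (R = 1625 - 7678 = -6053)
R + (O(h(m, 3), -3) + 84)*20 = -6053 + (6 + 84)*20 = -6053 + 90*20 = -6053 + 1800 = -4253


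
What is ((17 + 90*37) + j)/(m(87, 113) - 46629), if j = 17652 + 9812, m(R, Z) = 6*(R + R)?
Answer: -30811/45585 ≈ -0.67590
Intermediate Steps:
m(R, Z) = 12*R (m(R, Z) = 6*(2*R) = 12*R)
j = 27464
((17 + 90*37) + j)/(m(87, 113) - 46629) = ((17 + 90*37) + 27464)/(12*87 - 46629) = ((17 + 3330) + 27464)/(1044 - 46629) = (3347 + 27464)/(-45585) = 30811*(-1/45585) = -30811/45585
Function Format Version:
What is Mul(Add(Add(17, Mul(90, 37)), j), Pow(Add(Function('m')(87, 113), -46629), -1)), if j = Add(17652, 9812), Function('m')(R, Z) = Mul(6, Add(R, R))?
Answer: Rational(-30811, 45585) ≈ -0.67590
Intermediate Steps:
Function('m')(R, Z) = Mul(12, R) (Function('m')(R, Z) = Mul(6, Mul(2, R)) = Mul(12, R))
j = 27464
Mul(Add(Add(17, Mul(90, 37)), j), Pow(Add(Function('m')(87, 113), -46629), -1)) = Mul(Add(Add(17, Mul(90, 37)), 27464), Pow(Add(Mul(12, 87), -46629), -1)) = Mul(Add(Add(17, 3330), 27464), Pow(Add(1044, -46629), -1)) = Mul(Add(3347, 27464), Pow(-45585, -1)) = Mul(30811, Rational(-1, 45585)) = Rational(-30811, 45585)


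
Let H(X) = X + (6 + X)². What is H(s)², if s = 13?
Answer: 139876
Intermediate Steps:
H(s)² = (13 + (6 + 13)²)² = (13 + 19²)² = (13 + 361)² = 374² = 139876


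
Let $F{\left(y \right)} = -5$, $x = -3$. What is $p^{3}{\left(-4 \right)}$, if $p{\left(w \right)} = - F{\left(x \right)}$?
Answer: $125$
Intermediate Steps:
$p{\left(w \right)} = 5$ ($p{\left(w \right)} = \left(-1\right) \left(-5\right) = 5$)
$p^{3}{\left(-4 \right)} = 5^{3} = 125$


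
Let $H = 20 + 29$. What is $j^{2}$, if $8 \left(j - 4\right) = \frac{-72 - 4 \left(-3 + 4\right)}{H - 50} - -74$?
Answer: $\frac{8281}{16} \approx 517.56$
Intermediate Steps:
$H = 49$
$j = \frac{91}{4}$ ($j = 4 + \frac{\frac{-72 - 4 \left(-3 + 4\right)}{49 - 50} - -74}{8} = 4 + \frac{\frac{-72 - 4}{-1} + 74}{8} = 4 + \frac{\left(-72 - 4\right) \left(-1\right) + 74}{8} = 4 + \frac{\left(-76\right) \left(-1\right) + 74}{8} = 4 + \frac{76 + 74}{8} = 4 + \frac{1}{8} \cdot 150 = 4 + \frac{75}{4} = \frac{91}{4} \approx 22.75$)
$j^{2} = \left(\frac{91}{4}\right)^{2} = \frac{8281}{16}$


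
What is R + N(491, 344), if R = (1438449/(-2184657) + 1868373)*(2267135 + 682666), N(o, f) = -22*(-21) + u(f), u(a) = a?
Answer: 4013452747025341918/728219 ≈ 5.5113e+12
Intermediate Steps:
N(o, f) = 462 + f (N(o, f) = -22*(-21) + f = 462 + f)
R = 4013452746438397404/728219 (R = (1438449*(-1/2184657) + 1868373)*2949801 = (-479483/728219 + 1868373)*2949801 = (1360584238204/728219)*2949801 = 4013452746438397404/728219 ≈ 5.5113e+12)
R + N(491, 344) = 4013452746438397404/728219 + (462 + 344) = 4013452746438397404/728219 + 806 = 4013452747025341918/728219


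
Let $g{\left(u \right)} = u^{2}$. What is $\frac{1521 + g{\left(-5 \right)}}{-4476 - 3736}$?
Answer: $- \frac{773}{4106} \approx -0.18826$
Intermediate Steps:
$\frac{1521 + g{\left(-5 \right)}}{-4476 - 3736} = \frac{1521 + \left(-5\right)^{2}}{-4476 - 3736} = \frac{1521 + 25}{-8212} = 1546 \left(- \frac{1}{8212}\right) = - \frac{773}{4106}$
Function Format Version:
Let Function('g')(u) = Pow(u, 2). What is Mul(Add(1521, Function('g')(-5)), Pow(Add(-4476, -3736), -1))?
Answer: Rational(-773, 4106) ≈ -0.18826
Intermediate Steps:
Mul(Add(1521, Function('g')(-5)), Pow(Add(-4476, -3736), -1)) = Mul(Add(1521, Pow(-5, 2)), Pow(Add(-4476, -3736), -1)) = Mul(Add(1521, 25), Pow(-8212, -1)) = Mul(1546, Rational(-1, 8212)) = Rational(-773, 4106)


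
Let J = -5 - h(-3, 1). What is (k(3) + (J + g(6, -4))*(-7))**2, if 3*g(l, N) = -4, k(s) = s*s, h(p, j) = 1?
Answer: 32761/9 ≈ 3640.1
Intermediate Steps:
k(s) = s**2
g(l, N) = -4/3 (g(l, N) = (1/3)*(-4) = -4/3)
J = -6 (J = -5 - 1*1 = -5 - 1 = -6)
(k(3) + (J + g(6, -4))*(-7))**2 = (3**2 + (-6 - 4/3)*(-7))**2 = (9 - 22/3*(-7))**2 = (9 + 154/3)**2 = (181/3)**2 = 32761/9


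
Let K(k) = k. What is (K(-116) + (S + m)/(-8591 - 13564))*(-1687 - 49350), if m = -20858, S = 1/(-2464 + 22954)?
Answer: 380819937813271/64850850 ≈ 5.8722e+6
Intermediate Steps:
S = 1/20490 ≈ 4.8804e-5
(K(-116) + (S + m)/(-8591 - 13564))*(-1687 - 49350) = (-116 + (1/20490 - 20858)/(-8591 - 13564))*(-1687 - 49350) = (-116 - 427380419/20490/(-22155))*(-51037) = (-116 - 427380419/20490*(-1/22155))*(-51037) = (-116 + 427380419/453955950)*(-51037) = -52231509781/453955950*(-51037) = 380819937813271/64850850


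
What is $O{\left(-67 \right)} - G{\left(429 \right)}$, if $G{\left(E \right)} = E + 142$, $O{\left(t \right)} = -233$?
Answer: $-804$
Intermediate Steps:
$G{\left(E \right)} = 142 + E$
$O{\left(-67 \right)} - G{\left(429 \right)} = -233 - \left(142 + 429\right) = -233 - 571 = -804$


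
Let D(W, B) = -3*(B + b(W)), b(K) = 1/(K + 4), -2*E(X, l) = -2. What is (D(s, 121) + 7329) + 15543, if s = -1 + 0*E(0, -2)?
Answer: 22508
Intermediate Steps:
E(X, l) = 1 (E(X, l) = -½*(-2) = 1)
s = -1 (s = -1 + 0*1 = -1 + 0 = -1)
b(K) = 1/(4 + K)
D(W, B) = -3*B - 3/(4 + W) (D(W, B) = -3*(B + 1/(4 + W)) = -3*B - 3/(4 + W))
(D(s, 121) + 7329) + 15543 = (3*(-1 - 1*121*(4 - 1))/(4 - 1) + 7329) + 15543 = (3*(-1 - 1*121*3)/3 + 7329) + 15543 = (3*(⅓)*(-1 - 363) + 7329) + 15543 = (3*(⅓)*(-364) + 7329) + 15543 = (-364 + 7329) + 15543 = 6965 + 15543 = 22508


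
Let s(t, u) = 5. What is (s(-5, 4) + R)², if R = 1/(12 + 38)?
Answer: 63001/2500 ≈ 25.200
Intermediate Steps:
R = 1/50 ≈ 0.020000
(s(-5, 4) + R)² = (5 + 1/50)² = (251/50)² = 63001/2500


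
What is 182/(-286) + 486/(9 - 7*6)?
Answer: -169/11 ≈ -15.364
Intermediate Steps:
182/(-286) + 486/(9 - 7*6) = 182*(-1/286) + 486/(9 - 42) = -7/11 + 486/(-33) = -7/11 + 486*(-1/33) = -7/11 - 162/11 = -169/11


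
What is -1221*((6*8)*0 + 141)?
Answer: -172161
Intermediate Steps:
-1221*((6*8)*0 + 141) = -1221*(48*0 + 141) = -1221*(0 + 141) = -1221*141 = -172161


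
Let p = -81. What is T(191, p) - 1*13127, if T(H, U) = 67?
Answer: -13060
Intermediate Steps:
T(191, p) - 1*13127 = 67 - 1*13127 = 67 - 13127 = -13060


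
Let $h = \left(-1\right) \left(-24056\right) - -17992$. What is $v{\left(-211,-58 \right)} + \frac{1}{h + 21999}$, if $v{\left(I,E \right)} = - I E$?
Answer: $- \frac{783807185}{64047} \approx -12238.0$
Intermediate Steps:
$h = 42048$ ($h = 24056 + 17992 = 42048$)
$v{\left(I,E \right)} = - E I$
$v{\left(-211,-58 \right)} + \frac{1}{h + 21999} = \left(-1\right) \left(-58\right) \left(-211\right) + \frac{1}{42048 + 21999} = -12238 + \frac{1}{64047} = - \frac{783807185}{64047}$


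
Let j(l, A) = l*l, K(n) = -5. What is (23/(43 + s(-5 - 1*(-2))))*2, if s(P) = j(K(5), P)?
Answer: 23/34 ≈ 0.67647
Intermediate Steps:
j(l, A) = l²
s(P) = 25 (s(P) = (-5)² = 25)
(23/(43 + s(-5 - 1*(-2))))*2 = (23/(43 + 25))*2 = (23/68)*2 = 23/34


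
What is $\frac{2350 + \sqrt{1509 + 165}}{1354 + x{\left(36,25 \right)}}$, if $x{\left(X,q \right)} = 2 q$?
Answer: $\frac{1175}{702} + \frac{\sqrt{186}}{468} \approx 1.7029$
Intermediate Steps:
$\frac{2350 + \sqrt{1509 + 165}}{1354 + x{\left(36,25 \right)}} = \frac{2350 + \sqrt{1509 + 165}}{1354 + 2 \cdot 25} = \frac{2350 + \sqrt{1674}}{1354 + 50} = \frac{2350 + 3 \sqrt{186}}{1404} = \left(2350 + 3 \sqrt{186}\right) \frac{1}{1404} = \frac{1175}{702} + \frac{\sqrt{186}}{468}$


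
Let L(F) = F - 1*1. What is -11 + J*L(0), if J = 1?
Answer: -12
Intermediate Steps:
L(F) = -1 + F (L(F) = F - 1 = -1 + F)
-11 + J*L(0) = -11 + 1*(-1 + 0) = -11 + 1*(-1) = -11 - 1 = -12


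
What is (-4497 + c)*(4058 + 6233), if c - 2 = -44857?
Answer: -507881432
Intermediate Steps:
c = -44855 (c = 2 - 44857 = -44855)
(-4497 + c)*(4058 + 6233) = (-4497 - 44855)*(4058 + 6233) = -49352*10291 = -507881432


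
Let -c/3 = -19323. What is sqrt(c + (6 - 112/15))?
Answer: sqrt(13042695)/15 ≈ 240.76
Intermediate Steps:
c = 57969 (c = -3*(-19323) = 57969)
sqrt(c + (6 - 112/15)) = sqrt(57969 + (6 - 112/15)) = sqrt(57969 - 22/15) = sqrt(869513/15) = sqrt(13042695)/15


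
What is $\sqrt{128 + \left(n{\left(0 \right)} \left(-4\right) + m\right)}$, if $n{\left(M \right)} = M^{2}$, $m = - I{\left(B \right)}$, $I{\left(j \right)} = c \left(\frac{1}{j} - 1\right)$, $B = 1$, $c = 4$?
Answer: $8 \sqrt{2} \approx 11.314$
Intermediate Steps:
$I{\left(j \right)} = -4 + \frac{4}{j}$ ($I{\left(j \right)} = 4 \left(\frac{1}{j} - 1\right) = 4 \left(-1 + \frac{1}{j}\right) = -4 + \frac{4}{j}$)
$m = 0$ ($m = - (-4 + \frac{4}{1}) = - (-4 + 4 \cdot 1) = - (-4 + 4) = \left(-1\right) 0 = 0$)
$\sqrt{128 + \left(n{\left(0 \right)} \left(-4\right) + m\right)} = \sqrt{128 + \left(0^{2} \left(-4\right) + 0\right)} = \sqrt{128 + \left(0 \left(-4\right) + 0\right)} = \sqrt{128 + \left(0 + 0\right)} = \sqrt{128 + 0} = \sqrt{128} = 8 \sqrt{2}$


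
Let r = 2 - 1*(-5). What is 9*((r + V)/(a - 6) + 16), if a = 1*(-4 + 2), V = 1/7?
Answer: 3807/28 ≈ 135.96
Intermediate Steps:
r = 7 (r = 2 + 5 = 7)
V = 1/7 ≈ 0.14286
a = -2 (a = 1*(-2) = -2)
9*((r + V)/(a - 6) + 16) = 9*((7 + 1/7)/(-2 - 6) + 16) = 9*((50/7)/(-8) + 16) = 9*((50/7)*(-1/8) + 16) = 9*(-25/28 + 16) = 9*(423/28) = 3807/28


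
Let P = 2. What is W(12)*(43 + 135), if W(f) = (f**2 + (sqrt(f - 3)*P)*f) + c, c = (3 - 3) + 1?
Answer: 38626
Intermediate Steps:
c = 1 (c = 0 + 1 = 1)
W(f) = 1 + f**2 + 2*f*sqrt(-3 + f) (W(f) = (f**2 + (sqrt(f - 3)*2)*f) + 1 = (f**2 + (sqrt(-3 + f)*2)*f) + 1 = (f**2 + (2*sqrt(-3 + f))*f) + 1 = (f**2 + 2*f*sqrt(-3 + f)) + 1 = 1 + f**2 + 2*f*sqrt(-3 + f))
W(12)*(43 + 135) = (1 + 12**2 + 2*12*sqrt(-3 + 12))*(43 + 135) = (1 + 144 + 2*12*sqrt(9))*178 = (1 + 144 + 2*12*3)*178 = (1 + 144 + 72)*178 = 217*178 = 38626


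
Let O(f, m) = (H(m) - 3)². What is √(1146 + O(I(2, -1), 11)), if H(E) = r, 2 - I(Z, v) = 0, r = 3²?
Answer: √1182 ≈ 34.380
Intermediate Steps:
r = 9
I(Z, v) = 2 (I(Z, v) = 2 - 1*0 = 2 + 0 = 2)
H(E) = 9
O(f, m) = 36 (O(f, m) = (9 - 3)² = 6² = 36)
√(1146 + O(I(2, -1), 11)) = √(1146 + 36) = √1182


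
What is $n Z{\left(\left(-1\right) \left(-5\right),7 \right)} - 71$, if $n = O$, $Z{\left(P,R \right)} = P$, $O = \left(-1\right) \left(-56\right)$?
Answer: $209$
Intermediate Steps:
$O = 56$
$n = 56$
$n Z{\left(\left(-1\right) \left(-5\right),7 \right)} - 71 = 56 \left(\left(-1\right) \left(-5\right)\right) - 71 = 56 \cdot 5 - 71 = 280 - 71 = 209$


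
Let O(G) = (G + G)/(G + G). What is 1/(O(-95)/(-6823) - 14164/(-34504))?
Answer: 58855198/24151617 ≈ 2.4369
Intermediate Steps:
O(G) = 1 (O(G) = (2*G)/((2*G)) = (2*G)*(1/(2*G)) = 1)
1/(O(-95)/(-6823) - 14164/(-34504)) = 1/(1/(-6823) - 14164/(-34504)) = 1/(1*(-1/6823) - 14164*(-1/34504)) = 1/(-1/6823 + 3541/8626) = 1/(24151617/58855198) = 58855198/24151617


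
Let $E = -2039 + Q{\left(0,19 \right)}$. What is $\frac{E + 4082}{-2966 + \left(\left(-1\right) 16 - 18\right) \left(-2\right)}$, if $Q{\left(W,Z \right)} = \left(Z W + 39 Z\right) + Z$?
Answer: $- \frac{2803}{2898} \approx -0.96722$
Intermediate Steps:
$Q{\left(W,Z \right)} = 40 Z + W Z$ ($Q{\left(W,Z \right)} = \left(W Z + 39 Z\right) + Z = \left(39 Z + W Z\right) + Z = 40 Z + W Z$)
$E = -1279$ ($E = -2039 + 19 \left(40 + 0\right) = -2039 + 19 \cdot 40 = -2039 + 760 = -1279$)
$\frac{E + 4082}{-2966 + \left(\left(-1\right) 16 - 18\right) \left(-2\right)} = \frac{-1279 + 4082}{-2966 + \left(\left(-1\right) 16 - 18\right) \left(-2\right)} = \frac{2803}{-2966 + \left(-16 - 18\right) \left(-2\right)} = \frac{2803}{-2966 - -68} = \frac{2803}{-2966 + 68} = \frac{2803}{-2898} = 2803 \left(- \frac{1}{2898}\right) = - \frac{2803}{2898}$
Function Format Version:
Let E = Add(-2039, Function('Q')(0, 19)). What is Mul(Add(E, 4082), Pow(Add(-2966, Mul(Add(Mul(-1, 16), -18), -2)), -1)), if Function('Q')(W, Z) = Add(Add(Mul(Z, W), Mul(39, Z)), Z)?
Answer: Rational(-2803, 2898) ≈ -0.96722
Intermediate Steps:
Function('Q')(W, Z) = Add(Mul(40, Z), Mul(W, Z)) (Function('Q')(W, Z) = Add(Add(Mul(W, Z), Mul(39, Z)), Z) = Add(Add(Mul(39, Z), Mul(W, Z)), Z) = Add(Mul(40, Z), Mul(W, Z)))
E = -1279 (E = Add(-2039, Mul(19, Add(40, 0))) = Add(-2039, Mul(19, 40)) = Add(-2039, 760) = -1279)
Mul(Add(E, 4082), Pow(Add(-2966, Mul(Add(Mul(-1, 16), -18), -2)), -1)) = Mul(Add(-1279, 4082), Pow(Add(-2966, Mul(Add(Mul(-1, 16), -18), -2)), -1)) = Mul(2803, Pow(Add(-2966, Mul(Add(-16, -18), -2)), -1)) = Mul(2803, Pow(Add(-2966, Mul(-34, -2)), -1)) = Mul(2803, Pow(Add(-2966, 68), -1)) = Mul(2803, Pow(-2898, -1)) = Mul(2803, Rational(-1, 2898)) = Rational(-2803, 2898)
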